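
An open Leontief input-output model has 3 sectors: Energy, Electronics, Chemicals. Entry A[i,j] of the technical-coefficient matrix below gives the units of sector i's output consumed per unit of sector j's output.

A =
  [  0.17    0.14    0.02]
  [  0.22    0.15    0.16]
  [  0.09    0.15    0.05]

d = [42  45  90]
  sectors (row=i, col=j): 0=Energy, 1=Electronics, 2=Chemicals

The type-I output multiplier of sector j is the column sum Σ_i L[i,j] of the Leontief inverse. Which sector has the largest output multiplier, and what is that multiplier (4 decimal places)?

Form M = I − A:
  [  0.83   -0.14   -0.02]
  [ -0.22    0.85   -0.16]
  [ -0.09   -0.15    0.95]
Leontief inverse L = M⁻¹:
  [  1.2702    0.2205    0.0639]
  [  0.3622    1.2754    0.2224]
  [  0.1775    0.2223    1.0938]
Total output x = L · d:
  x_0 = 1.2702·42 + 0.2205·45 + 0.0639·90 = 69.0180
  x_1 = 0.3622·42 + 1.2754·45 + 0.2224·90 = 92.6211
  x_2 = 0.1775·42 + 0.2223·45 + 1.0938·90 = 115.8998
Output multipliers (column sums of L):
  Energy: 1.8099
  Electronics: 1.7181
  Chemicals: 1.3801

Energy (1.8099)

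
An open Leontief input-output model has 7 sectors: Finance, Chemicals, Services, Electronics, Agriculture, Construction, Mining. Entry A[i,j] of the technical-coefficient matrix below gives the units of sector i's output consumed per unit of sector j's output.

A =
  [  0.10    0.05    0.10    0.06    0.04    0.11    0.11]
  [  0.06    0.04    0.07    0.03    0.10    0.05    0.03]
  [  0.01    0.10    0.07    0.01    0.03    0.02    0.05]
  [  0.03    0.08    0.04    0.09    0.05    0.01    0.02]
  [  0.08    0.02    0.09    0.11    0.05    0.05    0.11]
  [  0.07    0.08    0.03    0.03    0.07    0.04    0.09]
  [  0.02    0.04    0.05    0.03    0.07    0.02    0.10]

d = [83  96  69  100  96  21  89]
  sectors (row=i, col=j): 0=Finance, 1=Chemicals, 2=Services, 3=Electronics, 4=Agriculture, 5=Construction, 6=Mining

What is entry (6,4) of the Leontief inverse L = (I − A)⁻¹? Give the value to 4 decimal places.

Form M = I − A:
  [  0.90   -0.05   -0.10   -0.06   -0.04   -0.11   -0.11]
  [ -0.06    0.96   -0.07   -0.03   -0.10   -0.05   -0.03]
  [ -0.01   -0.10    0.93   -0.01   -0.03   -0.02   -0.05]
  [ -0.03   -0.08   -0.04    0.91   -0.05   -0.01   -0.02]
  [ -0.08   -0.02   -0.09   -0.11    0.95   -0.05   -0.11]
  [ -0.07   -0.08   -0.03   -0.03   -0.07    0.96   -0.09]
  [ -0.02   -0.04   -0.05   -0.03   -0.07   -0.02    0.90]
Leontief inverse L = M⁻¹:
  [  1.1476    0.1071    0.1596    0.1033    0.0945    0.1502    0.1816]
  [  0.0952    1.0766    0.1140    0.0647    0.1360    0.0788    0.0798]
  [  0.0317    0.1266    1.1009    0.0295    0.0598    0.0383    0.0810]
  [  0.0563    0.1104    0.0742    1.1197    0.0814    0.0307    0.0526]
  [  0.1190    0.0706    0.1426    0.1526    1.0962    0.0825    0.1705]
  [  0.1073    0.1165    0.0762    0.0653    0.1121    1.0711    0.1435]
  [  0.0450    0.0690    0.0850    0.0575    0.1019    0.0402    1.1414]
Total output x = L · d:
  x_0 = 1.1476·83 + 0.1071·96 + 0.1596·69 + 0.1033·100 + 0.0945·96 + 0.1502·21 + 0.1816·89 = 155.2596
  x_1 = 0.0952·83 + 1.0766·96 + 0.1140·69 + 0.0647·100 + 0.1360·96 + 0.0788·21 + 0.0798·89 = 147.4100
  x_2 = 0.0317·83 + 0.1266·96 + 1.1009·69 + 0.0295·100 + 0.0598·96 + 0.0383·21 + 0.0810·89 = 107.4552
  x_3 = 0.0563·83 + 0.1104·96 + 0.0742·69 + 1.1197·100 + 0.0814·96 + 0.0307·21 + 0.0526·89 = 145.5017
  x_4 = 0.1190·83 + 0.0706·96 + 0.1426·69 + 0.1526·100 + 1.0962·96 + 0.0825·21 + 0.1705·89 = 163.8966
  x_5 = 0.1073·83 + 0.1165·96 + 0.0762·69 + 0.0653·100 + 0.1121·96 + 1.0711·21 + 0.1435·89 = 77.9161
  x_6 = 0.0450·83 + 0.0690·96 + 0.0850·69 + 0.0575·100 + 0.1019·96 + 0.0402·21 + 1.1414·89 = 134.1894

L[6,4] = 0.1019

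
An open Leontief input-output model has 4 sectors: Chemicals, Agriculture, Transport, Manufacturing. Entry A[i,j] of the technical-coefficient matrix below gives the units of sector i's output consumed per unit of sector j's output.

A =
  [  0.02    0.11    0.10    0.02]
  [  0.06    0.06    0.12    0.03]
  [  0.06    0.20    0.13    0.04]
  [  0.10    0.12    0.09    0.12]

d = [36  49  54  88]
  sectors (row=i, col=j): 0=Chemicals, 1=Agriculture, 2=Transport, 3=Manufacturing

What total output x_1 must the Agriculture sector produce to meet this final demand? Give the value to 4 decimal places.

70.9430

Form M = I − A:
  [  0.98   -0.11   -0.10   -0.02]
  [ -0.06    0.94   -0.12   -0.03]
  [ -0.06   -0.20    0.87   -0.04]
  [ -0.10   -0.12   -0.09    0.88]
Leontief inverse L = M⁻¹:
  [  1.0426    0.1575    0.1452    0.0357]
  [  0.0835    1.1155    0.1684    0.0476]
  [  0.0975    0.2764    1.2056    0.0664]
  [  0.1398    0.1983    0.1628    1.1537]
Total output x = L · d:
  x_0 = 1.0426·36 + 0.1575·49 + 0.1452·54 + 0.0357·88 = 56.2302
  x_1 = 0.0835·36 + 1.1155·49 + 0.1684·54 + 0.0476·88 = 70.9430
  x_2 = 0.0975·36 + 0.2764·49 + 1.2056·54 + 0.0664·88 = 88.0057
  x_3 = 0.1398·36 + 0.1983·49 + 0.1628·54 + 1.1537·88 = 125.0644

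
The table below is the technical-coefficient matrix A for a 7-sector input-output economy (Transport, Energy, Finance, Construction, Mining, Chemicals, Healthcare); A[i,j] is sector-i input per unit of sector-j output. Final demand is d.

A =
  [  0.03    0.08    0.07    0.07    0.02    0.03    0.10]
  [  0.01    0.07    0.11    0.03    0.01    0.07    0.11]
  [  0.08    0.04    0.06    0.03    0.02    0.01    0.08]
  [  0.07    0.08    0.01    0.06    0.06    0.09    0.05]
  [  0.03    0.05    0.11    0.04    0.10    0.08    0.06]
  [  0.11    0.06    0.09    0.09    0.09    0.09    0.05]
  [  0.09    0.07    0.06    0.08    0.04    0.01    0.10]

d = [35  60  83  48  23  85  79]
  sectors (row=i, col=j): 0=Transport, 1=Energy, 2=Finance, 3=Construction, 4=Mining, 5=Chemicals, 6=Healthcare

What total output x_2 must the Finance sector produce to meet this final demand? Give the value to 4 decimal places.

116.3528

Form M = I − A:
  [  0.97   -0.08   -0.07   -0.07   -0.02   -0.03   -0.10]
  [ -0.01    0.93   -0.11   -0.03   -0.01   -0.07   -0.11]
  [ -0.08   -0.04    0.94   -0.03   -0.02   -0.01   -0.08]
  [ -0.07   -0.08   -0.01    0.94   -0.06   -0.09   -0.05]
  [ -0.03   -0.05   -0.11   -0.04    0.90   -0.08   -0.06]
  [ -0.11   -0.06   -0.09   -0.09   -0.09    0.91   -0.05]
  [ -0.09   -0.07   -0.06   -0.08   -0.04   -0.01    0.90]
Leontief inverse L = M⁻¹:
  [  1.0731    0.1253    0.1175    0.1092    0.0485    0.0631    0.1578]
  [  0.0583    1.1147    0.1607    0.0709    0.0397    0.1018    0.1693]
  [  0.1126    0.0761    1.0978    0.0615    0.0408    0.0327    0.1273]
  [  0.1149    0.1299    0.0667    1.1049    0.0974    0.1336    0.1099]
  [  0.0821    0.1005    0.1720    0.0857    1.1414    0.1225    0.1244]
  [  0.1716    0.1256    0.1632    0.1485    0.1390    1.1444    0.1300]
  [  0.1351    0.1217    0.1128    0.1242    0.0716    0.0464    1.1653]
Total output x = L · d:
  x_0 = 1.0731·35 + 0.1253·60 + 0.1175·83 + 0.1092·48 + 0.0485·23 + 0.0631·85 + 0.1578·79 = 79.0158
  x_1 = 0.0583·35 + 1.1147·60 + 0.1607·83 + 0.0709·48 + 0.0397·23 + 0.1018·85 + 0.1693·79 = 108.6074
  x_2 = 0.1126·35 + 0.0761·60 + 1.0978·83 + 0.0615·48 + 0.0408·23 + 0.0327·85 + 0.1273·79 = 116.3528
  x_3 = 0.1149·35 + 0.1299·60 + 0.0667·83 + 1.1049·48 + 0.0974·23 + 0.1336·85 + 0.1099·79 = 92.6668
  x_4 = 0.0821·35 + 0.1005·60 + 0.1720·83 + 0.0857·48 + 1.1414·23 + 0.1225·85 + 0.1244·79 = 73.7817
  x_5 = 0.1716·35 + 0.1256·60 + 0.1632·83 + 0.1485·48 + 0.1390·23 + 1.1444·85 + 0.1300·79 = 144.9569
  x_6 = 0.1351·35 + 0.1217·60 + 0.1128·83 + 0.1242·48 + 0.0716·23 + 0.0464·85 + 1.1653·79 = 125.0103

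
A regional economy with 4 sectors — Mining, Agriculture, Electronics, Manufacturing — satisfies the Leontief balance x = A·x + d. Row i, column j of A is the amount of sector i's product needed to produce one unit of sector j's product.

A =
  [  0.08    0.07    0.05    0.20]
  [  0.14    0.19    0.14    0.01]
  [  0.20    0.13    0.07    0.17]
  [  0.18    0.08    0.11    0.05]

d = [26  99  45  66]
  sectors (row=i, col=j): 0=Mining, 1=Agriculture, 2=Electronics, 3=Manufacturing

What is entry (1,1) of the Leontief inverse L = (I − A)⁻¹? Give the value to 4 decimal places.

Form M = I − A:
  [  0.92   -0.07   -0.05   -0.20]
  [ -0.14    0.81   -0.14   -0.01]
  [ -0.20   -0.13    0.93   -0.17]
  [ -0.18   -0.08   -0.11    0.95]
Leontief inverse L = M⁻¹:
  [  1.1888    0.1487    0.1186    0.2731]
  [  0.2688    1.3046    0.2239    0.1104]
  [  0.3459    0.2448    1.1643    0.2837]
  [  0.2879    0.1664    0.1761    1.1465]
Total output x = L · d:
  x_0 = 1.1888·26 + 0.1487·99 + 0.1186·45 + 0.2731·66 = 68.9933
  x_1 = 0.2688·26 + 1.3046·99 + 0.2239·45 + 0.1104·66 = 153.5095
  x_2 = 0.3459·26 + 0.2448·99 + 1.1643·45 + 0.2837·66 = 104.3433
  x_3 = 0.2879·26 + 0.1664·99 + 0.1761·45 + 1.1465·66 = 107.5551

L[1,1] = 1.3046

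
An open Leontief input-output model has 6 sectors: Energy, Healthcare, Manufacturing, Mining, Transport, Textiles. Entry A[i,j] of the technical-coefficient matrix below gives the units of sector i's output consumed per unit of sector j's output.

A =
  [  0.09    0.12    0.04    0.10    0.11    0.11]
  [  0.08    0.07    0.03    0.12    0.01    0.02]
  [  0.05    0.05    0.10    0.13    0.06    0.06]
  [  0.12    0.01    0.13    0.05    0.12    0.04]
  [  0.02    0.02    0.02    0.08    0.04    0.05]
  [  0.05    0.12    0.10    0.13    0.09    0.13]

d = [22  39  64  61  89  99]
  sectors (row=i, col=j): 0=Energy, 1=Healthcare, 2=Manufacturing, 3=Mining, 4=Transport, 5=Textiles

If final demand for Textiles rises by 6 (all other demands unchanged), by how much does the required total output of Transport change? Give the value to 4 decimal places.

0.4695

Form M = I − A:
  [  0.91   -0.12   -0.04   -0.10   -0.11   -0.11]
  [ -0.08    0.93   -0.03   -0.12   -0.01   -0.02]
  [ -0.05   -0.05    0.90   -0.13   -0.06   -0.06]
  [ -0.12   -0.01   -0.13    0.95   -0.12   -0.04]
  [ -0.02   -0.02   -0.02   -0.08    0.96   -0.05]
  [ -0.05   -0.12   -0.10   -0.13   -0.09    0.87]
Leontief inverse L = M⁻¹:
  [  1.1616    0.1850    0.1107    0.2007    0.1838    0.1785]
  [  0.1293    1.1067    0.0760    0.1768    0.0587    0.0585]
  [  0.1089    0.0961    1.1646    0.2088    0.1230    0.1130]
  [  0.1748    0.0616    0.1887    1.1337    0.1835    0.0992]
  [  0.0504    0.0438    0.0535    0.1193    1.0735    0.0782]
  [  0.1284    0.1881    0.1844    0.2416    0.1713    1.2037]
Total output x = L · d:
  x_0 = 1.1616·22 + 0.1850·39 + 0.1107·64 + 0.2007·61 + 0.1838·89 + 0.1785·99 = 86.1258
  x_1 = 0.1293·22 + 1.1067·39 + 0.0760·64 + 0.1768·61 + 0.0587·89 + 0.0585·99 = 72.6681
  x_2 = 0.1089·22 + 0.0961·39 + 1.1646·64 + 0.2088·61 + 0.1230·89 + 0.1130·99 = 115.5395
  x_3 = 0.1748·22 + 0.0616·39 + 0.1887·64 + 1.1337·61 + 0.1835·89 + 0.0992·99 = 113.6239
  x_4 = 0.0504·22 + 0.0438·39 + 0.0535·64 + 0.1193·61 + 1.0735·89 + 0.0782·99 = 116.8041
  x_5 = 0.1284·22 + 0.1881·39 + 0.1844·64 + 0.2416·61 + 0.1713·89 + 1.2037·99 = 171.1079
Δx_4 = L[4,5] · Δd_5 = 0.0782 · 6 = 0.4695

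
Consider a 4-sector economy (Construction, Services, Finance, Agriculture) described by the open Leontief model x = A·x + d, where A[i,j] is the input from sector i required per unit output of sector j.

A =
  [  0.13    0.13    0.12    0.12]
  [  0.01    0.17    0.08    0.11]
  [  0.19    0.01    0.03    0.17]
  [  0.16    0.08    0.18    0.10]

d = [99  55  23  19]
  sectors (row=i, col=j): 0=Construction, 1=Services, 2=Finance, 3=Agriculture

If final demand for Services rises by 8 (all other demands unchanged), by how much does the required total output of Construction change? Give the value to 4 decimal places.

Form M = I − A:
  [  0.87   -0.13   -0.12   -0.12]
  [ -0.01    0.83   -0.08   -0.11]
  [ -0.19   -0.01    0.97   -0.17]
  [ -0.16   -0.08   -0.18    0.90]
Leontief inverse L = M⁻¹:
  [  1.2417    0.2195    0.2150    0.2330]
  [  0.0813    1.2376    0.1474    0.1900]
  [  0.2943    0.0849    1.1229    0.2617]
  [  0.2869    0.1660    0.2759    1.2218]
Total output x = L · d:
  x_0 = 1.2417·99 + 0.2195·55 + 0.2150·23 + 0.2330·19 = 144.3786
  x_1 = 0.0813·99 + 1.2376·55 + 0.1474·23 + 0.1900·19 = 83.1229
  x_2 = 0.2943·99 + 0.0849·55 + 1.1229·23 + 0.2617·19 = 64.6064
  x_3 = 0.2869·99 + 0.1660·55 + 0.2759·23 + 1.2218·19 = 67.0884
Δx_0 = L[0,1] · Δd_1 = 0.2195 · 8 = 1.7563

1.7563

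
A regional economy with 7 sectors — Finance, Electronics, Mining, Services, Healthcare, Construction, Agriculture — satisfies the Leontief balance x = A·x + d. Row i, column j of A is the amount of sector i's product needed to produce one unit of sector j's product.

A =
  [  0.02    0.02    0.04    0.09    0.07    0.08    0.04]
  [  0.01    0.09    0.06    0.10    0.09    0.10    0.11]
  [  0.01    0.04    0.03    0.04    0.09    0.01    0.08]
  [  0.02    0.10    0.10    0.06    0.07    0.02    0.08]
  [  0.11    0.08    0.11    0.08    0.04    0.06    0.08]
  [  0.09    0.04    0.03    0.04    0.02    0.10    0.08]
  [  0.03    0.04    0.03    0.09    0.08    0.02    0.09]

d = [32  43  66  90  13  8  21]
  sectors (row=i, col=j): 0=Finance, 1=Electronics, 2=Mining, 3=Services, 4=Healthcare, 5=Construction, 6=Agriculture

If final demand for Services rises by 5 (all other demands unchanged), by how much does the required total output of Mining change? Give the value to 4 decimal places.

Form M = I − A:
  [  0.98   -0.02   -0.04   -0.09   -0.07   -0.08   -0.04]
  [ -0.01    0.91   -0.06   -0.10   -0.09   -0.10   -0.11]
  [ -0.01   -0.04    0.97   -0.04   -0.09   -0.01   -0.08]
  [ -0.02   -0.10   -0.10    0.94   -0.07   -0.02   -0.08]
  [ -0.11   -0.08   -0.11   -0.08    0.96   -0.06   -0.08]
  [ -0.09   -0.04   -0.03   -0.04   -0.02    0.90   -0.08]
  [ -0.03   -0.04   -0.03   -0.09   -0.08   -0.02    0.91]
Leontief inverse L = M⁻¹:
  [  1.0500    0.0598    0.0795    0.1332    0.1093    0.1131    0.0916]
  [  0.0539    1.1530    0.1195    0.1712    0.1551    0.1527    0.1944]
  [  0.0346    0.0747    1.0647    0.0809    0.1265    0.0362    0.1256]
  [  0.0501    0.1508    0.1475    1.1184    0.1267    0.0594    0.1481]
  [  0.1453    0.1358    0.1636    0.1493    1.1066    0.1104    0.1573]
  [  0.1192    0.0769    0.0655    0.0891    0.0634    1.1402    0.1339]
  [  0.0585    0.0837    0.0734    0.1403    0.1258    0.0523    1.1460]
Total output x = L · d:
  x_0 = 1.0500·32 + 0.0598·43 + 0.0795·66 + 0.1332·90 + 0.1093·13 + 0.1131·8 + 0.0916·21 = 57.6530
  x_1 = 0.0539·32 + 1.1530·43 + 0.1195·66 + 0.1712·90 + 0.1551·13 + 0.1527·8 + 0.1944·21 = 81.9209
  x_2 = 0.0346·32 + 0.0747·43 + 1.0647·66 + 0.0809·90 + 0.1265·13 + 0.0362·8 + 0.1256·21 = 86.4377
  x_3 = 0.0501·32 + 0.1508·43 + 0.1475·66 + 1.1184·90 + 0.1267·13 + 0.0594·8 + 0.1481·21 = 123.7107
  x_4 = 0.1453·32 + 0.1358·43 + 0.1636·66 + 0.1493·90 + 1.1066·13 + 0.1104·8 + 0.1573·21 = 53.2898
  x_5 = 0.1192·32 + 0.0769·43 + 0.0655·66 + 0.0891·90 + 0.0634·13 + 1.1402·8 + 0.1339·21 = 32.2194
  x_6 = 0.0585·32 + 0.0837·43 + 0.0734·66 + 0.1403·90 + 0.1258·13 + 0.0523·8 + 1.1460·21 = 49.0561
Δx_2 = L[2,3] · Δd_3 = 0.0809 · 5 = 0.4045

0.4045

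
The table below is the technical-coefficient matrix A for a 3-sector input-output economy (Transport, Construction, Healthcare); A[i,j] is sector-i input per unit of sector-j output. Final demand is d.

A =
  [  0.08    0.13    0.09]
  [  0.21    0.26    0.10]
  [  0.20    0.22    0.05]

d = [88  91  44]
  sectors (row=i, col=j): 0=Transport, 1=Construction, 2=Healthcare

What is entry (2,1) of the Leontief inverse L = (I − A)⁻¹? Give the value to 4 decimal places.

Form M = I − A:
  [  0.92   -0.13   -0.09]
  [ -0.21    0.74   -0.10]
  [ -0.20   -0.22    0.95]
Leontief inverse L = M⁻¹:
  [  1.1731    0.2469    0.1371]
  [  0.3781    1.4746    0.1910]
  [  0.3345    0.3934    1.1257]
Total output x = L · d:
  x_0 = 1.1731·88 + 0.2469·91 + 0.1371·44 = 131.7309
  x_1 = 0.3781·88 + 1.4746·91 + 0.1910·44 = 175.8663
  x_2 = 0.3345·88 + 0.3934·91 + 1.1257·44 = 114.7755

L[2,1] = 0.3934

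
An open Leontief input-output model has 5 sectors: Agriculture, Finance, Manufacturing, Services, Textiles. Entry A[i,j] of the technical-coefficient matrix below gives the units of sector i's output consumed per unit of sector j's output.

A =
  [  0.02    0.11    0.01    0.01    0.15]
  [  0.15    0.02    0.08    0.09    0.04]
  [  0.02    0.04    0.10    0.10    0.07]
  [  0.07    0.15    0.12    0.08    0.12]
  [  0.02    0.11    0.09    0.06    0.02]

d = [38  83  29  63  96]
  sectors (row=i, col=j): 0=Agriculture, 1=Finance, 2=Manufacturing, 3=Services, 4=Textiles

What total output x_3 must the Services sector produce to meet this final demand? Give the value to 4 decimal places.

117.4995

Form M = I − A:
  [  0.98   -0.11   -0.01   -0.01   -0.15]
  [ -0.15    0.98   -0.08   -0.09   -0.04]
  [ -0.02   -0.04    0.90   -0.10   -0.07]
  [ -0.07   -0.15   -0.12    0.92   -0.12]
  [ -0.02   -0.11   -0.09   -0.06    0.98]
Leontief inverse L = M⁻¹:
  [  1.0503    0.1460    0.0478    0.0423    0.1753]
  [  0.1782    1.0756    0.1241    0.1269    0.0956]
  [  0.0490    0.0864    1.1492    0.1411    0.1104]
  [  0.1223    0.2167    0.1910    1.1420    0.1811]
  [  0.0534    0.1449    0.1321    0.0980    1.0559]
Total output x = L · d:
  x_0 = 1.0503·38 + 0.1460·83 + 0.0478·29 + 0.0423·63 + 0.1753·96 = 72.9162
  x_1 = 0.1782·38 + 1.0756·83 + 0.1241·29 + 0.1269·63 + 0.0956·96 = 116.8136
  x_2 = 0.0490·38 + 0.0864·83 + 1.1492·29 + 0.1411·63 + 0.1104·96 = 61.8457
  x_3 = 0.1223·38 + 0.2167·83 + 0.1910·29 + 1.1420·63 + 0.1811·96 = 117.4995
  x_4 = 0.0534·38 + 0.1449·83 + 0.1321·29 + 0.0980·63 + 1.0559·96 = 125.4326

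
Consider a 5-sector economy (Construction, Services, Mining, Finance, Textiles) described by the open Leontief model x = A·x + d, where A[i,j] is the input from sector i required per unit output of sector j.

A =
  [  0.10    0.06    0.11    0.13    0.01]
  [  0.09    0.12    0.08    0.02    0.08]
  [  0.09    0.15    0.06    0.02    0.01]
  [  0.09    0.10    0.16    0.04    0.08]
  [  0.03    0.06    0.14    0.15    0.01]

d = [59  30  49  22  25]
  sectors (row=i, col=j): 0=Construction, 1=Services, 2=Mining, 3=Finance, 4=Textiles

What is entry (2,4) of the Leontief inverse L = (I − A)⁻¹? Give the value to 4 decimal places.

Form M = I − A:
  [  0.90   -0.06   -0.11   -0.13   -0.01]
  [ -0.09    0.88   -0.08   -0.02   -0.08]
  [ -0.09   -0.15    0.94   -0.02   -0.01]
  [ -0.09   -0.10   -0.16    0.96   -0.08]
  [ -0.03   -0.06   -0.14   -0.15    0.99]
Leontief inverse L = M⁻¹:
  [  1.1607    0.1320    0.1816    0.1696    0.0379]
  [  0.1426    1.1848    0.1437    0.0632    0.1037]
  [  0.1381    0.2070    1.1113    0.0514    0.0335]
  [  0.1539    0.1813    0.2345    1.0878    0.1065]
  [  0.0867    0.1326    0.2069    0.1811    1.0384]
Total output x = L · d:
  x_0 = 1.1607·59 + 0.1320·30 + 0.1816·49 + 0.1696·22 + 0.0379·25 = 86.0169
  x_1 = 0.1426·59 + 1.1848·30 + 0.1437·49 + 0.0632·22 + 0.1037·25 = 54.9883
  x_2 = 0.1381·59 + 0.2070·30 + 1.1113·49 + 0.0514·22 + 0.0335·25 = 70.7804
  x_3 = 0.1539·59 + 0.1813·30 + 0.2345·49 + 1.0878·22 + 0.1065·25 = 52.6030
  x_4 = 0.0867·59 + 0.1326·30 + 0.2069·49 + 0.1811·22 + 1.0384·25 = 49.1712

L[2,4] = 0.0335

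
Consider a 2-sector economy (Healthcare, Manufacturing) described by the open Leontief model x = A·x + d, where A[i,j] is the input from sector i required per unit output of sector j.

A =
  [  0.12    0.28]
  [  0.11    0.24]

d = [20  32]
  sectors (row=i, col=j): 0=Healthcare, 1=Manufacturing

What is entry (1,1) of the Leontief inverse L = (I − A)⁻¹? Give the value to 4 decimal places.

L[1,1] = 1.3793

Form M = I − A:
  [  0.88   -0.28]
  [ -0.11    0.76]
Leontief inverse L = M⁻¹:
  [  1.1912    0.4389]
  [  0.1724    1.3793]
Total output x = L · d:
  x_0 = 1.1912·20 + 0.4389·32 = 37.8683
  x_1 = 0.1724·20 + 1.3793·32 = 47.5862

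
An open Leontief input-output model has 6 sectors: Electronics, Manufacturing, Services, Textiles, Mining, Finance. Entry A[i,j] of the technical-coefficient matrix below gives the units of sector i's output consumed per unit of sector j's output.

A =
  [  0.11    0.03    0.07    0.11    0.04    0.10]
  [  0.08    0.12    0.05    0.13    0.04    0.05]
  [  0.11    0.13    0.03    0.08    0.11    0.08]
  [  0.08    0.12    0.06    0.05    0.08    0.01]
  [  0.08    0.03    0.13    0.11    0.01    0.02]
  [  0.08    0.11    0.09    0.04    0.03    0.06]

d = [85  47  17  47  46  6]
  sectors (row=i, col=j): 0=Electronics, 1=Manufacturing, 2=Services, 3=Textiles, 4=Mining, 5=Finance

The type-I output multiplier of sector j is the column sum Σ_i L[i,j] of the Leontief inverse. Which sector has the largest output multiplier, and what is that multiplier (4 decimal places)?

Form M = I − A:
  [  0.89   -0.03   -0.07   -0.11   -0.04   -0.10]
  [ -0.08    0.88   -0.05   -0.13   -0.04   -0.05]
  [ -0.11   -0.13    0.97   -0.08   -0.11   -0.08]
  [ -0.08   -0.12   -0.06    0.95   -0.08   -0.01]
  [ -0.08   -0.03   -0.13   -0.11    0.99   -0.02]
  [ -0.08   -0.11   -0.09   -0.04   -0.03    0.94]
Leontief inverse L = M⁻¹:
  [  1.1855    0.1047    0.1269    0.1783    0.0851    0.1462]
  [  0.1555    1.1999    0.1059    0.2050    0.0859    0.0934]
  [  0.1960    0.2137    1.0996    0.1682    0.1563    0.1309]
  [  0.1457    0.1839    0.1095    1.1196    0.1174    0.0490]
  [  0.1454    0.0970    0.1728    0.1693    1.0546    0.0596]
  [  0.1487    0.1807    0.1387    0.1083    0.0709    1.1037]
Total output x = L · d:
  x_0 = 1.1855·85 + 0.1047·47 + 0.1269·17 + 0.1783·47 + 0.0851·46 + 0.1462·6 = 121.0144
  x_1 = 0.1555·85 + 1.1999·47 + 0.1059·17 + 0.2050·47 + 0.0859·46 + 0.0934·6 = 85.5595
  x_2 = 0.1960·85 + 0.2137·47 + 1.0996·17 + 0.1682·47 + 0.1563·46 + 0.1309·6 = 61.2815
  x_3 = 0.1457·85 + 0.1839·47 + 0.1095·17 + 1.1196·47 + 0.1174·46 + 0.0490·6 = 81.2047
  x_4 = 0.1454·85 + 0.0970·47 + 0.1728·17 + 0.1693·47 + 1.0546·46 + 0.0596·6 = 76.6832
  x_5 = 0.1487·85 + 0.1807·47 + 0.1387·17 + 0.1083·47 + 0.0709·46 + 1.1037·6 = 38.4646
Output multipliers (column sums of L):
  Electronics: 1.9769
  Manufacturing: 1.9799
  Services: 1.7535
  Textiles: 1.9486
  Mining: 1.5702
  Finance: 1.5828

Manufacturing (1.9799)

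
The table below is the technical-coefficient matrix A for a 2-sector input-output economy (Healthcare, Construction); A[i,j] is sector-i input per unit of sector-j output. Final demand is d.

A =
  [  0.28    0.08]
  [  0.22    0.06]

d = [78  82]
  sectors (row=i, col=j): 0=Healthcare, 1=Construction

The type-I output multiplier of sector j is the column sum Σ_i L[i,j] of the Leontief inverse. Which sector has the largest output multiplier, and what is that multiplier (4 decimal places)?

Form M = I − A:
  [  0.72   -0.08]
  [ -0.22    0.94]
Leontief inverse L = M⁻¹:
  [  1.4260    0.1214]
  [  0.3337    1.0922]
Total output x = L · d:
  x_0 = 1.4260·78 + 0.1214·82 = 121.1772
  x_1 = 0.3337·78 + 1.0922·82 = 115.5947
Output multipliers (column sums of L):
  Healthcare: 1.7597
  Construction: 1.2136

Healthcare (1.7597)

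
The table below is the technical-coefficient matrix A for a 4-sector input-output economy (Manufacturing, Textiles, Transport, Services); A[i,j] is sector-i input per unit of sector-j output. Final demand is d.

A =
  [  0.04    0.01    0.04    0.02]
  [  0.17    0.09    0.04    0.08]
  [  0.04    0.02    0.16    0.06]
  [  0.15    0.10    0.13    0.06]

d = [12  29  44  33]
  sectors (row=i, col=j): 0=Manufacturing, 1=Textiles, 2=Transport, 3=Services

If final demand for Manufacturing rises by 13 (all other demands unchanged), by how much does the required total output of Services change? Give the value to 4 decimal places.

2.6054

Form M = I − A:
  [  0.96   -0.01   -0.04   -0.02]
  [ -0.17    0.91   -0.04   -0.08]
  [ -0.04   -0.02    0.84   -0.06]
  [ -0.15   -0.10   -0.13    0.94]
Leontief inverse L = M⁻¹:
  [  1.0510    0.0157    0.0550    0.0272]
  [  0.2170    1.1145    0.0796    0.1046]
  [  0.0695    0.0363    1.2082    0.0817]
  [  0.2004    0.1261    0.1843    1.0906]
Total output x = L · d:
  x_0 = 1.0510·12 + 0.0157·29 + 0.0550·44 + 0.0272·33 = 16.3872
  x_1 = 0.2170·12 + 1.1145·29 + 0.0796·44 + 0.1046·33 = 41.8774
  x_2 = 0.0695·12 + 0.0363·29 + 1.2082·44 + 0.0817·33 = 57.7414
  x_3 = 0.2004·12 + 0.1261·29 + 0.1843·44 + 1.0906·33 = 50.1619
Δx_3 = L[3,0] · Δd_0 = 0.2004 · 13 = 2.6054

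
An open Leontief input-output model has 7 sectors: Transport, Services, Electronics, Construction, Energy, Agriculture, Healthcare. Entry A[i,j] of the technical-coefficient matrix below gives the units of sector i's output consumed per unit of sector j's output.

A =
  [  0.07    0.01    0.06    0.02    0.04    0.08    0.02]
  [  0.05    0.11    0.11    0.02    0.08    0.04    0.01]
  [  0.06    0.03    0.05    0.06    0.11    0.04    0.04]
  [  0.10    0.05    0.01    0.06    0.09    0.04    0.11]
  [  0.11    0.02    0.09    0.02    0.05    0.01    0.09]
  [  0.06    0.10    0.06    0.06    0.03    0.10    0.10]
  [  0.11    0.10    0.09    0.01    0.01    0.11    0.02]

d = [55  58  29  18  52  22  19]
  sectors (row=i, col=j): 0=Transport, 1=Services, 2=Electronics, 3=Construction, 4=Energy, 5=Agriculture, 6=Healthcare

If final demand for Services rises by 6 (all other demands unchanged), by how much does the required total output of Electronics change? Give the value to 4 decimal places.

0.3812

Form M = I − A:
  [  0.93   -0.01   -0.06   -0.02   -0.04   -0.08   -0.02]
  [ -0.05    0.89   -0.11   -0.02   -0.08   -0.04   -0.01]
  [ -0.06   -0.03    0.95   -0.06   -0.11   -0.04   -0.04]
  [ -0.10   -0.05   -0.01    0.94   -0.09   -0.04   -0.11]
  [ -0.11   -0.02   -0.09   -0.02    0.95   -0.01   -0.09]
  [ -0.06   -0.10   -0.06   -0.06   -0.03    0.90   -0.10]
  [ -0.11   -0.10   -0.09   -0.01   -0.01   -0.11    0.98]
Leontief inverse L = M⁻¹:
  [  1.1087    0.0375    0.0930    0.0395    0.0684    0.1129    0.0490]
  [  0.1022    1.1492    0.1611    0.0449    0.1269    0.0762    0.0449]
  [  0.1146    0.0635    1.0944    0.0825    0.1479    0.0765    0.0783]
  [  0.1646    0.0947    0.0649    1.0836    0.1295    0.0896    0.1496]
  [  0.1616    0.0521    0.1340    0.0407    1.0861    0.0510    0.1188]
  [  0.1274    0.1588    0.1217    0.0910    0.0795    1.1575    0.1448]
  [  0.1630    0.1466    0.1431    0.0383    0.0555    0.1588    1.0567]
Total output x = L · d:
  x_0 = 1.1087·55 + 0.0375·58 + 0.0930·29 + 0.0395·18 + 0.0684·52 + 0.1129·22 + 0.0490·19 = 73.5404
  x_1 = 0.1022·55 + 1.1492·58 + 0.1611·29 + 0.0449·18 + 0.1269·52 + 0.0762·22 + 0.0449·19 = 86.8797
  x_2 = 0.1146·55 + 0.0635·58 + 1.0944·29 + 0.0825·18 + 0.1479·52 + 0.0765·22 + 0.0783·19 = 54.0741
  x_3 = 0.1646·55 + 0.0947·58 + 0.0649·29 + 1.0836·18 + 0.1295·52 + 0.0896·22 + 0.1496·19 = 47.4764
  x_4 = 0.1616·55 + 0.0521·58 + 0.1340·29 + 0.0407·18 + 1.0861·52 + 0.0510·22 + 0.1188·19 = 76.3893
  x_5 = 0.1274·55 + 0.1588·58 + 0.1217·29 + 0.0910·18 + 0.0795·52 + 1.1575·22 + 0.1448·19 = 53.7356
  x_6 = 0.1630·55 + 0.1466·58 + 0.1431·29 + 0.0383·18 + 0.0555·52 + 0.1588·22 + 1.0567·19 = 48.7690
Δx_2 = L[2,1] · Δd_1 = 0.0635 · 6 = 0.3812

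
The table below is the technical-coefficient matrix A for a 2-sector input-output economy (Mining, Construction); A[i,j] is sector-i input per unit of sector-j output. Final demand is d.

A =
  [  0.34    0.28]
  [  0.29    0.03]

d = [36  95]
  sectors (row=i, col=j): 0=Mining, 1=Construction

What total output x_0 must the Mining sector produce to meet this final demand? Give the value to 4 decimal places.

110.0537

Form M = I − A:
  [  0.66   -0.28]
  [ -0.29    0.97]
Leontief inverse L = M⁻¹:
  [  1.7352    0.5009]
  [  0.5188    1.1807]
Total output x = L · d:
  x_0 = 1.7352·36 + 0.5009·95 = 110.0537
  x_1 = 0.5188·36 + 1.1807·95 = 130.8408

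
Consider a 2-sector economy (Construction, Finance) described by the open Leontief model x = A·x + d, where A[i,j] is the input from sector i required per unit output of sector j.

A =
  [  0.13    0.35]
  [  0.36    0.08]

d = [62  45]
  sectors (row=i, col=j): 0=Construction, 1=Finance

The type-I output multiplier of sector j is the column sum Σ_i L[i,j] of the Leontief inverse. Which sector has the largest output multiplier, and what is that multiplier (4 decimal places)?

Form M = I − A:
  [  0.87   -0.35]
  [ -0.36    0.92]
Leontief inverse L = M⁻¹:
  [  1.3642    0.5190]
  [  0.5338    1.2900]
Total output x = L · d:
  x_0 = 1.3642·62 + 0.5190·45 = 107.9330
  x_1 = 0.5338·62 + 1.2900·45 = 91.1477
Output multipliers (column sums of L):
  Construction: 1.8980
  Finance: 1.8090

Construction (1.8980)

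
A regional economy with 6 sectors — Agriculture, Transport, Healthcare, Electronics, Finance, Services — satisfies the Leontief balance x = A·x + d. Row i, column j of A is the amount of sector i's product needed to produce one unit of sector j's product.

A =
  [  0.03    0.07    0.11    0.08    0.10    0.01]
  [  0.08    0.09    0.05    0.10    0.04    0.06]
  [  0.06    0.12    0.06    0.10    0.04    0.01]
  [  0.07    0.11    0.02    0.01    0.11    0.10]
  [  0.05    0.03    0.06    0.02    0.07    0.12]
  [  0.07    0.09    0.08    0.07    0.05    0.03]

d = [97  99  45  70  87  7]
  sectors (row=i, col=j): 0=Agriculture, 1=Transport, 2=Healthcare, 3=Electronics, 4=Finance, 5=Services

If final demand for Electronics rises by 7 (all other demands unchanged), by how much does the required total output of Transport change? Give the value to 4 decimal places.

Form M = I − A:
  [  0.97   -0.07   -0.11   -0.08   -0.10   -0.01]
  [ -0.08    0.91   -0.05   -0.10   -0.04   -0.06]
  [ -0.06   -0.12    0.94   -0.10   -0.04   -0.01]
  [ -0.07   -0.11   -0.02    0.99   -0.11   -0.10]
  [ -0.05   -0.03   -0.06   -0.02    0.93   -0.12]
  [ -0.07   -0.09   -0.08   -0.07   -0.05    0.97]
Leontief inverse L = M⁻¹:
  [  1.0703    0.1262    0.1480    0.1207    0.1439    0.0506]
  [  0.1228    1.1508    0.0928    0.1444    0.0891    0.0993]
  [  0.1006    0.1773    1.0976    0.1421    0.0851    0.0485]
  [  0.1118    0.1638    0.0660    1.0553    0.1542    0.1398]
  [  0.0845    0.0777    0.0986    0.0576    1.1068    0.1496]
  [  0.1094    0.1463    0.1197    0.1129    0.0938    1.0656]
Total output x = L · d:
  x_0 = 1.0703·97 + 0.1262·99 + 0.1480·45 + 0.1207·70 + 0.1439·87 + 0.0506·7 = 144.2856
  x_1 = 0.1228·97 + 1.1508·99 + 0.0928·45 + 0.1444·70 + 0.0891·87 + 0.0993·7 = 148.5725
  x_2 = 0.1006·97 + 0.1773·99 + 1.0976·45 + 0.1421·70 + 0.0851·87 + 0.0485·7 = 94.3874
  x_3 = 0.1118·97 + 0.1638·99 + 0.0660·45 + 1.0553·70 + 0.1542·87 + 0.1398·7 = 118.3017
  x_4 = 0.0845·97 + 0.0777·99 + 0.0986·45 + 0.0576·70 + 1.1068·87 + 0.1496·7 = 121.7009
  x_5 = 0.1094·97 + 0.1463·99 + 0.1197·45 + 0.1129·70 + 0.0938·87 + 1.0656·7 = 54.0089
Δx_1 = L[1,3] · Δd_3 = 0.1444 · 7 = 1.0105

1.0105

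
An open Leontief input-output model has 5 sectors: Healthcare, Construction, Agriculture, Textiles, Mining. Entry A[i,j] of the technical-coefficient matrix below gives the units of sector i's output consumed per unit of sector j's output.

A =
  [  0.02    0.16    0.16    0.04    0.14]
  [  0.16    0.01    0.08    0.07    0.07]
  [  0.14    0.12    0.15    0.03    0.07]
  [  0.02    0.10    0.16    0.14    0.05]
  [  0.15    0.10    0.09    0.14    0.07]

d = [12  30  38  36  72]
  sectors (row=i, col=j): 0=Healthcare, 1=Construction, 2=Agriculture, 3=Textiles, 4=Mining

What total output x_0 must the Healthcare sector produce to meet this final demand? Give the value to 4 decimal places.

51.9649

Form M = I − A:
  [  0.98   -0.16   -0.16   -0.04   -0.14]
  [ -0.16    0.99   -0.08   -0.07   -0.07]
  [ -0.14   -0.12    0.85   -0.03   -0.07]
  [ -0.02   -0.10   -0.16    0.86   -0.05]
  [ -0.15   -0.10   -0.09   -0.14    0.93]
Leontief inverse L = M⁻¹:
  [  1.1379    0.2523    0.2834    0.1188    0.2180]
  [  0.2292    1.0965    0.1852    0.1288    0.1379]
  [  0.2443    0.2201    1.2782    0.0991    0.1549]
  [  0.1130    0.1864    0.2794    1.2121    0.1172]
  [  0.2488    0.2080    0.2314    0.2251    1.1579]
Total output x = L · d:
  x_0 = 1.1379·12 + 0.2523·30 + 0.2834·38 + 0.1188·36 + 0.2180·72 = 51.9649
  x_1 = 0.2292·12 + 1.0965·30 + 0.1852·38 + 0.1288·36 + 0.1379·72 = 57.2516
  x_2 = 0.2443·12 + 0.2201·30 + 1.2782·38 + 0.0991·36 + 0.1549·72 = 72.8219
  x_3 = 0.1130·12 + 0.1864·30 + 0.2794·38 + 1.2121·36 + 0.1172·72 = 69.6399
  x_4 = 0.2488·12 + 0.2080·30 + 0.2314·38 + 0.2251·36 + 1.1579·72 = 109.4876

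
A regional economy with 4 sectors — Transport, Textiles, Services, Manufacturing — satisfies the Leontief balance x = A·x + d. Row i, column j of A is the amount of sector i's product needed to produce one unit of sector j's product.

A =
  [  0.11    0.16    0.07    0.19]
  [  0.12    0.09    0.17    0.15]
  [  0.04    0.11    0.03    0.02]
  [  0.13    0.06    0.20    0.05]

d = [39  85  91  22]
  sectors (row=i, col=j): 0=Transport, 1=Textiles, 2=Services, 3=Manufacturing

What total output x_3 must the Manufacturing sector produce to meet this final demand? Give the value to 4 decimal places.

68.6901

Form M = I − A:
  [  0.89   -0.16   -0.07   -0.19]
  [ -0.12    0.91   -0.17   -0.15]
  [ -0.04   -0.11    0.97   -0.02]
  [ -0.13   -0.06   -0.20    0.95]
Leontief inverse L = M⁻¹:
  [  1.2082    0.2543    0.1907    0.2858]
  [  0.2058    1.1832    0.2704    0.2337]
  [  0.0772    0.1476    1.0750    0.0614]
  [  0.1946    0.1406    0.2695    1.1194]
Total output x = L · d:
  x_0 = 1.2082·39 + 0.2543·85 + 0.1907·91 + 0.2858·22 = 92.3788
  x_1 = 0.2058·39 + 1.1832·85 + 0.2704·91 + 0.2337·22 = 138.3438
  x_2 = 0.0772·39 + 0.1476·85 + 1.0750·91 + 0.0614·22 = 114.7286
  x_3 = 0.1946·39 + 0.1406·85 + 0.2695·91 + 1.1194·22 = 68.6901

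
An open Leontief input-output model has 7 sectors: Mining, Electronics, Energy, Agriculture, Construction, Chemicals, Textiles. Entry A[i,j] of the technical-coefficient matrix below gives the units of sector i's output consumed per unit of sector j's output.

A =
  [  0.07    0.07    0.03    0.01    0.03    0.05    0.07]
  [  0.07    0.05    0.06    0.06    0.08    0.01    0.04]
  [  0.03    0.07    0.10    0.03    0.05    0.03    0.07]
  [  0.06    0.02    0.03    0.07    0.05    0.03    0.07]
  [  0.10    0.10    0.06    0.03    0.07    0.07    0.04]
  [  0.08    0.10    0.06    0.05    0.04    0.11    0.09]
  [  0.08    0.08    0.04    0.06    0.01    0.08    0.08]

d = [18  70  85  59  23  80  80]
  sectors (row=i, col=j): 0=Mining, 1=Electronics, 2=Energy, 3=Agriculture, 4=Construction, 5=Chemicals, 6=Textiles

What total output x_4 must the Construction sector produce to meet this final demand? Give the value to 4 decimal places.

67.8365

Form M = I − A:
  [  0.93   -0.07   -0.03   -0.01   -0.03   -0.05   -0.07]
  [ -0.07    0.95   -0.06   -0.06   -0.08   -0.01   -0.04]
  [ -0.03   -0.07    0.90   -0.03   -0.05   -0.03   -0.07]
  [ -0.06   -0.02   -0.03    0.93   -0.05   -0.03   -0.07]
  [ -0.10   -0.10   -0.06   -0.03    0.93   -0.07   -0.04]
  [ -0.08   -0.10   -0.06   -0.05   -0.04    0.89   -0.09]
  [ -0.08   -0.08   -0.04   -0.06   -0.01   -0.08    0.92]
Leontief inverse L = M⁻¹:
  [  1.1097    0.1101    0.0592    0.0339    0.0549    0.0806    0.1066]
  [  0.1127    1.0920    0.0929    0.0854    0.1097    0.0403    0.0783]
  [  0.0726    0.1147    1.1375    0.0580    0.0803    0.0620    0.1110]
  [  0.0991    0.0577    0.0573    1.0944    0.0738    0.0604    0.1068]
  [  0.1557    0.1564    0.1030    0.0627    1.1084    0.1114    0.0903]
  [  0.1430    0.1637    0.1081    0.0902    0.0809    1.1600    0.1501]
  [  0.1300    0.1292    0.0769    0.0928    0.0417    0.1192    1.1289]
Total output x = L · d:
  x_0 = 1.1097·18 + 0.1101·70 + 0.0592·85 + 0.0339·59 + 0.0549·23 + 0.0806·80 + 0.1066·80 = 50.9531
  x_1 = 0.1127·18 + 1.0920·70 + 0.0929·85 + 0.0854·59 + 0.1097·23 + 0.0403·80 + 0.0783·80 = 103.4135
  x_2 = 0.0726·18 + 0.1147·70 + 1.1375·85 + 0.0580·59 + 0.0803·23 + 0.0620·80 + 0.1110·80 = 125.1339
  x_3 = 0.0991·18 + 0.0577·70 + 0.0573·85 + 1.0944·59 + 0.0738·23 + 0.0604·80 + 0.1068·80 = 90.3463
  x_4 = 0.1557·18 + 0.1564·70 + 0.1030·85 + 0.0627·59 + 1.1084·23 + 0.1114·80 + 0.0903·80 = 67.8365
  x_5 = 0.1430·18 + 0.1637·70 + 0.1081·85 + 0.0902·59 + 0.0809·23 + 1.1600·80 + 0.1501·80 = 135.2079
  x_6 = 0.1300·18 + 0.1292·70 + 0.0769·85 + 0.0928·59 + 0.0417·23 + 0.1192·80 + 1.1289·80 = 124.2070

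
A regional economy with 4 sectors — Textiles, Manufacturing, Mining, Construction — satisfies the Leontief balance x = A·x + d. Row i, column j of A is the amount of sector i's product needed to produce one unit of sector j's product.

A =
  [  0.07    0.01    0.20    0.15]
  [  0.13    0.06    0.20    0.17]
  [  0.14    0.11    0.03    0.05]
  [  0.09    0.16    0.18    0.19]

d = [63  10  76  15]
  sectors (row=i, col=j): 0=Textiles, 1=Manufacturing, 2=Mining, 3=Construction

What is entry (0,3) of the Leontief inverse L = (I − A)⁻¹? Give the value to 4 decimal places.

Form M = I − A:
  [  0.93   -0.01   -0.20   -0.15]
  [ -0.13    0.94   -0.20   -0.17]
  [ -0.14   -0.11    0.97   -0.05]
  [ -0.09   -0.16   -0.18    0.81]
Leontief inverse L = M⁻¹:
  [  1.1582    0.0909    0.3044    0.2523]
  [  0.2444    1.1598    0.3471    0.3101]
  [  0.2064    0.1588    1.1325    0.1414]
  [  0.2228    0.2745    0.3540    1.3553]
Total output x = L · d:
  x_0 = 1.1582·63 + 0.0909·10 + 0.3044·76 + 0.2523·15 = 100.7943
  x_1 = 0.2444·63 + 1.1598·10 + 0.3471·76 + 0.3101·15 = 58.0235
  x_2 = 0.2064·63 + 0.1588·10 + 1.1325·76 + 0.1414·15 = 102.7781
  x_3 = 0.2228·63 + 0.2745·10 + 0.3540·76 + 1.3553·15 = 64.0189

L[0,3] = 0.2523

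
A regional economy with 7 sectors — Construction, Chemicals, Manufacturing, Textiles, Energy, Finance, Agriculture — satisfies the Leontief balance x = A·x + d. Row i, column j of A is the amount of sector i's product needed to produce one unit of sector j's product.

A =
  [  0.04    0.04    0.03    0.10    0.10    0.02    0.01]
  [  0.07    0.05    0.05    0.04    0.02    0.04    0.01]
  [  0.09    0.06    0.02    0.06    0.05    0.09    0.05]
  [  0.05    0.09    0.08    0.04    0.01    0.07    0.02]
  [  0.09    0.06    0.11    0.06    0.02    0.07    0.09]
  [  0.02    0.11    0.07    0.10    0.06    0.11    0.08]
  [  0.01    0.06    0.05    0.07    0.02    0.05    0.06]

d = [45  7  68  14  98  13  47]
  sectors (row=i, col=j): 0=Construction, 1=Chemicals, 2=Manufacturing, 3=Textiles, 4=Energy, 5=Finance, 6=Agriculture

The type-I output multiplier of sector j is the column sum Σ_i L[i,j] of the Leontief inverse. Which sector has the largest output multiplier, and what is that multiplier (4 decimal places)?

Form M = I − A:
  [  0.96   -0.04   -0.03   -0.10   -0.10   -0.02   -0.01]
  [ -0.07    0.95   -0.05   -0.04   -0.02   -0.04   -0.01]
  [ -0.09   -0.06    0.98   -0.06   -0.05   -0.09   -0.05]
  [ -0.05   -0.09   -0.08    0.96   -0.01   -0.07   -0.02]
  [ -0.09   -0.06   -0.11   -0.06    0.98   -0.07   -0.09]
  [ -0.02   -0.11   -0.07   -0.10   -0.06    0.89   -0.08]
  [ -0.01   -0.06   -0.05   -0.07   -0.02   -0.05    0.94]
Leontief inverse L = M⁻¹:
  [  1.0735    0.0786    0.0672    0.1353    0.1201    0.0565    0.0350]
  [  0.0951    1.0804    0.0748    0.0713    0.0411    0.0687    0.0278]
  [  0.1242    0.1082    1.0613    0.1086    0.0800    0.1343    0.0803]
  [  0.0822    0.1304    0.1113    1.0794    0.0353    0.1091    0.0438]
  [  0.1315    0.1149    0.1529    0.1159    1.0552    0.1227    0.1247]
  [  0.0670    0.1749    0.1242    0.1588    0.0926    1.1721    0.1212]
  [  0.0366    0.0970    0.0801    0.1031    0.0382    0.0852    1.0826]
Total output x = L · d:
  x_0 = 1.0735·45 + 0.0786·7 + 0.0672·68 + 0.1353·14 + 0.1201·98 + 0.0565·13 + 0.0350·47 = 69.4785
  x_1 = 0.0951·45 + 1.0804·7 + 0.0748·68 + 0.0713·14 + 0.0411·98 + 0.0687·13 + 0.0278·47 = 24.1481
  x_2 = 0.1242·45 + 0.1082·7 + 1.0613·68 + 0.1086·14 + 0.0800·98 + 0.1343·13 + 0.0803·47 = 93.3939
  x_3 = 0.0822·45 + 0.1304·7 + 0.1113·68 + 1.0794·14 + 0.0353·98 + 0.1091·13 + 0.0438·47 = 34.2272
  x_4 = 0.1315·45 + 0.1149·7 + 0.1529·68 + 0.1159·14 + 1.0552·98 + 0.1227·13 + 0.1247·47 = 129.6105
  x_5 = 0.0670·45 + 0.1749·7 + 0.1242·68 + 0.1588·14 + 0.0926·98 + 1.1721·13 + 0.1212·47 = 44.9195
  x_6 = 0.0366·45 + 0.0970·7 + 0.0801·68 + 0.1031·14 + 0.0382·98 + 0.0852·13 + 1.0826·47 = 64.9441
Output multipliers (column sums of L):
  Construction: 1.6101
  Chemicals: 1.7845
  Manufacturing: 1.6718
  Textiles: 1.7723
  Energy: 1.4625
  Finance: 1.7486
  Agriculture: 1.5154

Chemicals (1.7845)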